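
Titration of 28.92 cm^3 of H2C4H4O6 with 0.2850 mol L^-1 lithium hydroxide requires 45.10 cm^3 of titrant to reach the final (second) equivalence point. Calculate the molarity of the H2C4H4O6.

n(LiOH) = 0.2850 x 0.04510 = 0.01285 mol.
At the final (second) equivalence point, 2 mol OH^- react per mol H2C4H4O6, so n(H2C4H4O6) = 0.01285 / 2 = 0.006427 mol.
[H2C4H4O6] = 0.006427 / 0.02892 L = 0.222 M.

0.222 M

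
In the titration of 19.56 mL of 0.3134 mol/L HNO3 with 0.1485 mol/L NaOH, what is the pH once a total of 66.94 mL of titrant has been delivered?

12.64

n(acid) = 0.3134 x 0.01956 = 0.006130 mol; n(NaOH) added = 0.1485 x 0.06694 = 0.009941 mol.
Base is in excess by 0.009941 - 0.006130 = 0.003810 mol in a total volume of 0.08650 L.
[OH^-] = 0.003810/0.08650 = 0.04405 M, so pOH = 1.36 and pH = 14.00 - 1.36 = 12.64.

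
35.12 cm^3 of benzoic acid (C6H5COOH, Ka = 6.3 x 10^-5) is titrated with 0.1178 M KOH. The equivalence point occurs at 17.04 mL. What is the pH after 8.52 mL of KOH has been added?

4.20

8.52 mL is exactly half the equivalence volume (17.04/2), i.e. the half-equivalence point.
There, n(HA) = n(A^-), so pH = pKa = -log(6.3 x 10^-5) = 4.20.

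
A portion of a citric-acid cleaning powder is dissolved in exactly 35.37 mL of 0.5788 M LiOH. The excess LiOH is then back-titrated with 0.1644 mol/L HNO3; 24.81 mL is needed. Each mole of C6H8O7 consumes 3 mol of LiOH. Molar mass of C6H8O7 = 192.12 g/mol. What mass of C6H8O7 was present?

1.05 g

Total n(LiOH) added = 0.5788 x 0.03537 = 0.02047 mol.
n(HNO3) used = 0.1644 x 0.02481 = 0.004079 mol, which equals the excess n(LiOH).
So n(LiOH) consumed by the sample = 0.02047 - 0.004079 = 0.01639 mol.
n(C6H8O7) = 0.01639 / 3 = 0.005464 mol.
mass = 0.005464 mol x 192.12 g/mol = 1.05 g.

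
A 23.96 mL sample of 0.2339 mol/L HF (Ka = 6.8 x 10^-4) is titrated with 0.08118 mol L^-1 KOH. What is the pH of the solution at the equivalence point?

7.97

n(HF) = 0.2339 x 0.02396 = 0.005604 mol; V(KOH) at equivalence = 0.005604/0.08118 = 0.06903 L.
At equivalence all the acid is converted to F-; total volume = 0.02396 + 0.06903 = 0.09299 L, so [F-] = 0.005604/0.09299 = 0.06026 M.
Kb = Kw/Ka = 1.0e-14 / 6.8 x 10^-4 = 1.47e-11.
[OH^-] = sqrt(Kb x [F-]) = sqrt(1.47e-11 x 0.06026) = 9.41e-7 M.
pOH = 6.03, so pH = 14.00 - 6.03 = 7.97.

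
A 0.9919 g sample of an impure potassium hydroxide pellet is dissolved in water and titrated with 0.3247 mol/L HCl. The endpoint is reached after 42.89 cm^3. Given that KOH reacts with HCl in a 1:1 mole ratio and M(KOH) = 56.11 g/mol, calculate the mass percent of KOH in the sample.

n(HCl) = 0.3247 x 0.04289 = 0.01393 mol.
n(KOH) = 0.01393 / 1 = 0.01393 mol.
mass of KOH = 0.01393 x 56.11 = 0.7814 g.
% purity = 0.7814 / 0.9919 x 100 = 78.8%.

78.8%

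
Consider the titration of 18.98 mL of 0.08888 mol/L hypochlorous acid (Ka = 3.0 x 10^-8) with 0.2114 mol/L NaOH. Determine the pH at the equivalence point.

10.16

n(HClO) = 0.08888 x 0.01898 = 0.001687 mol; V(NaOH) at equivalence = 0.001687/0.2114 = 0.007980 L.
At equivalence all the acid is converted to ClO-; total volume = 0.01898 + 0.007980 = 0.02696 L, so [ClO-] = 0.001687/0.02696 = 0.06257 M.
Kb = Kw/Ka = 1.0e-14 / 3.0 x 10^-8 = 3.33e-7.
[OH^-] = sqrt(Kb x [ClO-]) = sqrt(3.33e-7 x 0.06257) = 0.000144 M.
pOH = 3.84, so pH = 14.00 - 3.84 = 10.16.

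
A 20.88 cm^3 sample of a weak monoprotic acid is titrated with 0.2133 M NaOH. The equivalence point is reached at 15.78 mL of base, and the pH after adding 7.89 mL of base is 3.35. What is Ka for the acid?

7.89 mL is half of the equivalence volume, so this is the half-equivalence point where [HA] = [A^-].
At half-equivalence pH = pKa, so pKa = 3.35.
Ka = 10^(-3.35) = 4.5 x 10^-4.

4.5 x 10^-4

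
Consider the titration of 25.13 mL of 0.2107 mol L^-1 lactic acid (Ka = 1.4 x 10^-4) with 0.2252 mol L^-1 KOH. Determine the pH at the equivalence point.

8.45

n(HC3H5O3) = 0.2107 x 0.02513 = 0.005295 mol; V(KOH) at equivalence = 0.005295/0.2252 = 0.02351 L.
At equivalence all the acid is converted to C3H5O3-; total volume = 0.02513 + 0.02351 = 0.04864 L, so [C3H5O3-] = 0.005295/0.04864 = 0.1089 M.
Kb = Kw/Ka = 1.0e-14 / 1.4 x 10^-4 = 7.14e-11.
[OH^-] = sqrt(Kb x [C3H5O3-]) = sqrt(7.14e-11 x 0.1089) = 2.79e-6 M.
pOH = 5.55, so pH = 14.00 - 5.55 = 8.45.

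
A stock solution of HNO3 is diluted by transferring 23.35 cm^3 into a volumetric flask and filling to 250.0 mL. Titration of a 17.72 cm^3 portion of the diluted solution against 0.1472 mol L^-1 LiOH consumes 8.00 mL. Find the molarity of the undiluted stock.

0.712 M

n(LiOH) = 0.1472 x 0.008000 = 0.001178 mol.
n(HNO3) in the aliquot = 0.001178 mol.
[diluted HNO3] = 0.001178 / 0.01772 = 0.06646 M.
Dilution factor = 250.0/23.35 = 10.71, so [stock] = 0.06646 x 10.71 = 0.712 M.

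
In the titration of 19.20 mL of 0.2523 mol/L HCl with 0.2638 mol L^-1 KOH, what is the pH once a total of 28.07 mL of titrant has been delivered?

n(acid) = 0.2523 x 0.01920 = 0.004844 mol; n(KOH) added = 0.2638 x 0.02807 = 0.007405 mol.
Base is in excess by 0.007405 - 0.004844 = 0.002561 mol in a total volume of 0.04727 L.
[OH^-] = 0.002561/0.04727 = 0.05417 M, so pOH = 1.27 and pH = 14.00 - 1.27 = 12.73.

12.73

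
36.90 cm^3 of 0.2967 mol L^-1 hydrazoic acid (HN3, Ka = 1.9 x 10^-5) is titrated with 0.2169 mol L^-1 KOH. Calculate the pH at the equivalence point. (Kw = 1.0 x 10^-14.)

n(HN3) = 0.2967 x 0.03690 = 0.01095 mol; V(KOH) at equivalence = 0.01095/0.2169 = 0.05048 L.
At equivalence all the acid is converted to N3-; total volume = 0.03690 + 0.05048 = 0.08738 L, so [N3-] = 0.01095/0.08738 = 0.1253 M.
Kb = Kw/Ka = 1.0e-14 / 1.9 x 10^-5 = 5.26e-10.
[OH^-] = sqrt(Kb x [N3-]) = sqrt(5.26e-10 x 0.1253) = 8.12e-6 M.
pOH = 5.09, so pH = 14.00 - 5.09 = 8.91.

8.91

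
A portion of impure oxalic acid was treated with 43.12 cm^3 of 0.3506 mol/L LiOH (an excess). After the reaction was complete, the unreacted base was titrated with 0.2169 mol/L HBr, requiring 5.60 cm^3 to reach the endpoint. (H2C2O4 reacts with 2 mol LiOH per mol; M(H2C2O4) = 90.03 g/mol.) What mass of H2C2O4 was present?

0.626 g

Total n(LiOH) added = 0.3506 x 0.04312 = 0.01512 mol.
n(HBr) used = 0.2169 x 0.005600 = 0.001215 mol, which equals the excess n(LiOH).
So n(LiOH) consumed by the sample = 0.01512 - 0.001215 = 0.01390 mol.
n(H2C2O4) = 0.01390 / 2 = 0.006952 mol.
mass = 0.006952 mol x 90.03 g/mol = 0.626 g.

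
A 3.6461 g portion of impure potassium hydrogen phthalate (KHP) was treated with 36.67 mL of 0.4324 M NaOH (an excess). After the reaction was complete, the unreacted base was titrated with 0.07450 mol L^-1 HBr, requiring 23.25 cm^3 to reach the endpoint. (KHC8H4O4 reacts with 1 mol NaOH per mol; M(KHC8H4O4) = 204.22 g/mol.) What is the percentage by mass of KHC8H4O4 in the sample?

79.1%

Total n(NaOH) added = 0.4324 x 0.03667 = 0.01586 mol.
n(HBr) used = 0.07450 x 0.02325 = 0.001732 mol, which equals the excess n(NaOH).
So n(NaOH) consumed by the sample = 0.01586 - 0.001732 = 0.01412 mol.
n(KHC8H4O4) = 0.01412 / 1 = 0.01412 mol.
mass KHC8H4O4 = 0.01412 x 204.22 = 2.884 g, so %KHC8H4O4 = 2.884/3.6461 x 100 = 79.1%.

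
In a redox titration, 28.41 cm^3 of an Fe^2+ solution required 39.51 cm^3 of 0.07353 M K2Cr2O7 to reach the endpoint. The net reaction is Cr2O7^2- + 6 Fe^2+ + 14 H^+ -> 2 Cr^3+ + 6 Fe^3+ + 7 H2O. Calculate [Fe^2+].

0.614 M

n(K2Cr2O7) = 0.07353 x 0.03951 = 0.002905 mol.
From the balanced equation, 1 mol K2Cr2O7 reacts with 6 mol Fe^2+, so n(Fe^2+) = 0.002905 x 6/1 = 0.01743 mol.
[Fe^2+] = 0.01743 / 0.02841 L = 0.614 M.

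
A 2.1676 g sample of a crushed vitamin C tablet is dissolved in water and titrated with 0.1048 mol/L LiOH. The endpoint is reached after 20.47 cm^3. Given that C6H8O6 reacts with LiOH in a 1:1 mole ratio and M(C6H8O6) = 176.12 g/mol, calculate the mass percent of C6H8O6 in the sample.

n(LiOH) = 0.1048 x 0.02047 = 0.002145 mol.
n(C6H8O6) = 0.002145 / 1 = 0.002145 mol.
mass of C6H8O6 = 0.002145 x 176.12 = 0.3778 g.
% purity = 0.3778 / 2.1676 x 100 = 17.4%.

17.4%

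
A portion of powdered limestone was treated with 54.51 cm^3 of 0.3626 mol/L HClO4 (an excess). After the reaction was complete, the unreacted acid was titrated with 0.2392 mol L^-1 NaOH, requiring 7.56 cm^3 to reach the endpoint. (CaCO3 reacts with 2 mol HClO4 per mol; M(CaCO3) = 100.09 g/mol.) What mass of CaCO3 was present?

Total n(HClO4) added = 0.3626 x 0.05451 = 0.01977 mol.
n(NaOH) used = 0.2392 x 0.007560 = 0.001808 mol, which equals the excess n(HClO4).
So n(HClO4) consumed by the sample = 0.01977 - 0.001808 = 0.01796 mol.
n(CaCO3) = 0.01796 / 2 = 0.008978 mol.
mass = 0.008978 mol x 100.09 g/mol = 0.899 g.

0.899 g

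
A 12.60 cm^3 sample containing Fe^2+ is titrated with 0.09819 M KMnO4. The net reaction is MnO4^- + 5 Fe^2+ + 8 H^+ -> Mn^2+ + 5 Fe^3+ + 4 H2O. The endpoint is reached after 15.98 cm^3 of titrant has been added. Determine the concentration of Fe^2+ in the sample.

n(KMnO4) = 0.09819 x 0.01598 = 0.001569 mol.
From the balanced equation, 1 mol KMnO4 reacts with 5 mol Fe^2+, so n(Fe^2+) = 0.001569 x 5/1 = 0.007845 mol.
[Fe^2+] = 0.007845 / 0.01260 L = 0.623 M.

0.623 M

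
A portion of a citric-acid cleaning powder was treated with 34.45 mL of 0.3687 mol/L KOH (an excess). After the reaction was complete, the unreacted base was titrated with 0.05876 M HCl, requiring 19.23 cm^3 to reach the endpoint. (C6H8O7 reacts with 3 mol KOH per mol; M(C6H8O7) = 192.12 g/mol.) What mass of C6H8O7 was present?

0.741 g

Total n(KOH) added = 0.3687 x 0.03445 = 0.01270 mol.
n(HCl) used = 0.05876 x 0.01923 = 0.001130 mol, which equals the excess n(KOH).
So n(KOH) consumed by the sample = 0.01270 - 0.001130 = 0.01157 mol.
n(C6H8O7) = 0.01157 / 3 = 0.003857 mol.
mass = 0.003857 mol x 192.12 g/mol = 0.741 g.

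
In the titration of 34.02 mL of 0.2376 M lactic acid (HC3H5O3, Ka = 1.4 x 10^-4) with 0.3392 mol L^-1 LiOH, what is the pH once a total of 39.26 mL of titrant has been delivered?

n(acid) = 0.2376 x 0.03402 = 0.008083 mol; n(LiOH) added = 0.3392 x 0.03926 = 0.01332 mol.
Base is in excess by 0.01332 - 0.008083 = 0.005234 mol in a total volume of 0.07328 L.
[OH^-] = 0.005234/0.07328 = 0.07142 M, so pOH = 1.15 and pH = 14.00 - 1.15 = 12.85.

12.85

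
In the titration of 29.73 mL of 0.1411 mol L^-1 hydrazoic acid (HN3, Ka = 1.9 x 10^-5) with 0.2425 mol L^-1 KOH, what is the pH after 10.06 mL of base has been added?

Initial n(HN3) = 0.1411 x 0.02973 = 0.004195 mol.
n(KOH) added = 0.2425 x 0.01006 = 0.002440 mol, converting that many moles of HN3 to N3-.
Remaining n(HN3) = 0.001755 mol; n(N3-) = 0.002440 mol.
By Henderson-Hasselbalch, pH = pKa + log([A^-]/[HA]) = 4.72 + log(0.002440/0.001755) = 4.72 + (+0.14) = 4.86.

4.86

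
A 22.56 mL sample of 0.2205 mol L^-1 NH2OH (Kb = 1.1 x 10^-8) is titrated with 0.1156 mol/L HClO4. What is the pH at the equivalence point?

3.58

n(NH2OH) = 0.2205 x 0.02256 = 0.004974 mol; V(HClO4) at equivalence = 0.004974/0.1156 = 0.04303 L.
At equivalence the base is fully converted to NH3OH+; total volume = 0.06559 L, so [NH3OH+] = 0.004974/0.06559 = 0.07584 M.
Ka(NH3OH+) = Kw/Kb = 1.0e-14 / 1.1 x 10^-8 = 9.09e-7.
[H^+] = sqrt(Ka x [NH3OH+]) = sqrt(9.09e-7 x 0.07584) = 0.000263 M.
pH = -log(0.000263) = 3.58.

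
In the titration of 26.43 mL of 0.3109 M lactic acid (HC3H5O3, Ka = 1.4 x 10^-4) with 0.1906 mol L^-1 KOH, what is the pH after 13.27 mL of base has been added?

3.50

Initial n(HC3H5O3) = 0.3109 x 0.02643 = 0.008217 mol.
n(KOH) added = 0.1906 x 0.01327 = 0.002529 mol, converting that many moles of HC3H5O3 to C3H5O3-.
Remaining n(HC3H5O3) = 0.005688 mol; n(C3H5O3-) = 0.002529 mol.
By Henderson-Hasselbalch, pH = pKa + log([A^-]/[HA]) = 3.85 + log(0.002529/0.005688) = 3.85 + (-0.35) = 3.50.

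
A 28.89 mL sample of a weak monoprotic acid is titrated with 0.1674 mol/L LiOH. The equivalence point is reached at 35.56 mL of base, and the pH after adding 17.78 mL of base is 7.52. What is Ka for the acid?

3.0 x 10^-8

17.78 mL is half of the equivalence volume, so this is the half-equivalence point where [HA] = [A^-].
At half-equivalence pH = pKa, so pKa = 7.52.
Ka = 10^(-7.52) = 3.0 x 10^-8.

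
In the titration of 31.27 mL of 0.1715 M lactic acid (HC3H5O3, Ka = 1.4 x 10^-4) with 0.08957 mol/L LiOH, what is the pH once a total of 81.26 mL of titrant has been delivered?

n(acid) = 0.1715 x 0.03127 = 0.005363 mol; n(LiOH) added = 0.08957 x 0.08126 = 0.007278 mol.
Base is in excess by 0.007278 - 0.005363 = 0.001916 mol in a total volume of 0.1125 L.
[OH^-] = 0.001916/0.1125 = 0.01702 M, so pOH = 1.77 and pH = 14.00 - 1.77 = 12.23.

12.23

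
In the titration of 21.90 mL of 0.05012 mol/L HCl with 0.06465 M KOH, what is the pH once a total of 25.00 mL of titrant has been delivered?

12.04

n(acid) = 0.05012 x 0.02190 = 0.001098 mol; n(KOH) added = 0.06465 x 0.02500 = 0.001616 mol.
Base is in excess by 0.001616 - 0.001098 = 0.0005186 mol in a total volume of 0.04690 L.
[OH^-] = 0.0005186/0.04690 = 0.01106 M, so pOH = 1.96 and pH = 14.00 - 1.96 = 12.04.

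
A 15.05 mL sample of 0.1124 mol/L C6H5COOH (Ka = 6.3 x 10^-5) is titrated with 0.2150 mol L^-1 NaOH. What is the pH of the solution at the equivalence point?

n(C6H5COOH) = 0.1124 x 0.01505 = 0.001692 mol; V(NaOH) at equivalence = 0.001692/0.2150 = 0.007868 L.
At equivalence all the acid is converted to C6H5COO-; total volume = 0.01505 + 0.007868 = 0.02292 L, so [C6H5COO-] = 0.001692/0.02292 = 0.07381 M.
Kb = Kw/Ka = 1.0e-14 / 6.3 x 10^-5 = 1.59e-10.
[OH^-] = sqrt(Kb x [C6H5COO-]) = sqrt(1.59e-10 x 0.07381) = 3.42e-6 M.
pOH = 5.47, so pH = 14.00 - 5.47 = 8.53.

8.53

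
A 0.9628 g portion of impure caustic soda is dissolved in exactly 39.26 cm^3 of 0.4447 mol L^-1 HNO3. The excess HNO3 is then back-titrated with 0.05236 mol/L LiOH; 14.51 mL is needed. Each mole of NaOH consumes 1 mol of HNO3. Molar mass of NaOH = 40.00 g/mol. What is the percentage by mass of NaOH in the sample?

69.4%

Total n(HNO3) added = 0.4447 x 0.03926 = 0.01746 mol.
n(LiOH) used = 0.05236 x 0.01451 = 0.0007597 mol, which equals the excess n(HNO3).
So n(HNO3) consumed by the sample = 0.01746 - 0.0007597 = 0.01670 mol.
n(NaOH) = 0.01670 / 1 = 0.01670 mol.
mass NaOH = 0.01670 x 40.00 = 0.6680 g, so %NaOH = 0.6680/0.9628 x 100 = 69.4%.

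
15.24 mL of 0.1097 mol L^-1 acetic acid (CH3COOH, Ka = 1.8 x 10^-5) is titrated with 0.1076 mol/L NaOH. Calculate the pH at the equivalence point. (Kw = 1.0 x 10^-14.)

8.74

n(CH3COOH) = 0.1097 x 0.01524 = 0.001672 mol; V(NaOH) at equivalence = 0.001672/0.1076 = 0.01554 L.
At equivalence all the acid is converted to CH3COO-; total volume = 0.01524 + 0.01554 = 0.03078 L, so [CH3COO-] = 0.001672/0.03078 = 0.05432 M.
Kb = Kw/Ka = 1.0e-14 / 1.8 x 10^-5 = 5.56e-10.
[OH^-] = sqrt(Kb x [CH3COO-]) = sqrt(5.56e-10 x 0.05432) = 5.49e-6 M.
pOH = 5.26, so pH = 14.00 - 5.26 = 8.74.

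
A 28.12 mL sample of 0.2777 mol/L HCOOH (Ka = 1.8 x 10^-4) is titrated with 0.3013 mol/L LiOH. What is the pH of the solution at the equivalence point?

n(HCOOH) = 0.2777 x 0.02812 = 0.007809 mol; V(LiOH) at equivalence = 0.007809/0.3013 = 0.02592 L.
At equivalence all the acid is converted to HCOO-; total volume = 0.02812 + 0.02592 = 0.05404 L, so [HCOO-] = 0.007809/0.05404 = 0.1445 M.
Kb = Kw/Ka = 1.0e-14 / 1.8 x 10^-4 = 5.56e-11.
[OH^-] = sqrt(Kb x [HCOO-]) = sqrt(5.56e-11 x 0.1445) = 2.83e-6 M.
pOH = 5.55, so pH = 14.00 - 5.55 = 8.45.

8.45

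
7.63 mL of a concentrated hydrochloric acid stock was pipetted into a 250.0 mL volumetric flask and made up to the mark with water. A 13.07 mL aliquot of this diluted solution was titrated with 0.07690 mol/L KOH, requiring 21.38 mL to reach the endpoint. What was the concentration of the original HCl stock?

4.12 M

n(KOH) = 0.07690 x 0.02138 = 0.001644 mol.
n(HCl) in the aliquot = 0.001644 mol.
[diluted HCl] = 0.001644 / 0.01307 = 0.1258 M.
Dilution factor = 250.0/7.630 = 32.77, so [stock] = 0.1258 x 32.77 = 4.12 M.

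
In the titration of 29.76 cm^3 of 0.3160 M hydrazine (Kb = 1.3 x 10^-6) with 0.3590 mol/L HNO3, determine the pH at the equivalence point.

4.44

n(N2H4) = 0.3160 x 0.02976 = 0.009404 mol; V(HNO3) at equivalence = 0.009404/0.3590 = 0.02620 L.
At equivalence the base is fully converted to N2H5+; total volume = 0.05596 L, so [N2H5+] = 0.009404/0.05596 = 0.1681 M.
Ka(N2H5+) = Kw/Kb = 1.0e-14 / 1.3 x 10^-6 = 7.69e-9.
[H^+] = sqrt(Ka x [N2H5+]) = sqrt(7.69e-9 x 0.1681) = 3.60e-5 M.
pH = -log(3.60e-5) = 4.44.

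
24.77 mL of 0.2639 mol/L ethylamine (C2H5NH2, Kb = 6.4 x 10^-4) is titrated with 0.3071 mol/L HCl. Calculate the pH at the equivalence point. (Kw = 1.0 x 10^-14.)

5.83

n(C2H5NH2) = 0.2639 x 0.02477 = 0.006537 mol; V(HCl) at equivalence = 0.006537/0.3071 = 0.02129 L.
At equivalence the base is fully converted to C2H5NH3+; total volume = 0.04606 L, so [C2H5NH3+] = 0.006537/0.04606 = 0.1419 M.
Ka(C2H5NH3+) = Kw/Kb = 1.0e-14 / 6.4 x 10^-4 = 1.56e-11.
[H^+] = sqrt(Ka x [C2H5NH3+]) = sqrt(1.56e-11 x 0.1419) = 1.49e-6 M.
pH = -log(1.49e-6) = 5.83.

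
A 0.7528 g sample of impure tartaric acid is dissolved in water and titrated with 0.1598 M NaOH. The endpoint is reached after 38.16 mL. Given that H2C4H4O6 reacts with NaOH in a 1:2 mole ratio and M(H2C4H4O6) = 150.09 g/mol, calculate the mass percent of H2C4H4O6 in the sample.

60.8%

n(NaOH) = 0.1598 x 0.03816 = 0.006098 mol.
n(H2C4H4O6) = 0.006098 / 2 = 0.003049 mol.
mass of H2C4H4O6 = 0.003049 x 150.09 = 0.4576 g.
% purity = 0.4576 / 0.7528 x 100 = 60.8%.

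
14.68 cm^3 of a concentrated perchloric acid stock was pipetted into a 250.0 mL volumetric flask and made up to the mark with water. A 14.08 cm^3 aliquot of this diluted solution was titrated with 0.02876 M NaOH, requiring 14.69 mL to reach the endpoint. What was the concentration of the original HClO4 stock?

0.511 M

n(NaOH) = 0.02876 x 0.01469 = 0.0004225 mol.
n(HClO4) in the aliquot = 0.0004225 mol.
[diluted HClO4] = 0.0004225 / 0.01408 = 0.03001 M.
Dilution factor = 250.0/14.68 = 17.03, so [stock] = 0.03001 x 17.03 = 0.511 M.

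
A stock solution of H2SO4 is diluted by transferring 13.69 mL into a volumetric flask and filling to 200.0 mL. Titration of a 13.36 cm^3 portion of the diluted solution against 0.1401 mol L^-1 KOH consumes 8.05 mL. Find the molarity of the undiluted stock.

n(KOH) = 0.1401 x 0.008050 = 0.001128 mol.
n(H2SO4) in the aliquot = 0.001128 x 1/2 = 0.0005639 mol.
[diluted H2SO4] = 0.0005639 / 0.01336 = 0.04221 M.
Dilution factor = 200.0/13.69 = 14.61, so [stock] = 0.04221 x 14.61 = 0.617 M.

0.617 M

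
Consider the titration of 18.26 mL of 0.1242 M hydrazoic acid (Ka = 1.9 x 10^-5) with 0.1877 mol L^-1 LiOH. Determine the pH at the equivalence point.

n(HN3) = 0.1242 x 0.01826 = 0.002268 mol; V(LiOH) at equivalence = 0.002268/0.1877 = 0.01208 L.
At equivalence all the acid is converted to N3-; total volume = 0.01826 + 0.01208 = 0.03034 L, so [N3-] = 0.002268/0.03034 = 0.07474 M.
Kb = Kw/Ka = 1.0e-14 / 1.9 x 10^-5 = 5.26e-10.
[OH^-] = sqrt(Kb x [N3-]) = sqrt(5.26e-10 x 0.07474) = 6.27e-6 M.
pOH = 5.20, so pH = 14.00 - 5.20 = 8.80.

8.80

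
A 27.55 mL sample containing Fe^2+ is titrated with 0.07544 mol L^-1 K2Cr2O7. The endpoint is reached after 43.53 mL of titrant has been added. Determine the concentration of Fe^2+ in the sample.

n(K2Cr2O7) = 0.07544 x 0.04353 = 0.003284 mol.
From the balanced equation, 1 mol K2Cr2O7 reacts with 6 mol Fe^2+, so n(Fe^2+) = 0.003284 x 6/1 = 0.01970 mol.
[Fe^2+] = 0.01970 / 0.02755 L = 0.715 M.

0.715 M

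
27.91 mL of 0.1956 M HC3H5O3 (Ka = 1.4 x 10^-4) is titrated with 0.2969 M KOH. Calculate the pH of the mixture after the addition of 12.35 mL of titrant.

4.16

Initial n(HC3H5O3) = 0.1956 x 0.02791 = 0.005459 mol.
n(KOH) added = 0.2969 x 0.01235 = 0.003667 mol, converting that many moles of HC3H5O3 to C3H5O3-.
Remaining n(HC3H5O3) = 0.001792 mol; n(C3H5O3-) = 0.003667 mol.
By Henderson-Hasselbalch, pH = pKa + log([A^-]/[HA]) = 3.85 + log(0.003667/0.001792) = 3.85 + (+0.31) = 4.16.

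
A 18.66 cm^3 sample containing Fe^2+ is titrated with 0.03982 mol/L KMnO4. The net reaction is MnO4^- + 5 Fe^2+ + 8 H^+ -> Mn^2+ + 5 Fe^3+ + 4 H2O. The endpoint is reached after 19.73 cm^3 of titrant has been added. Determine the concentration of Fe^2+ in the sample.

0.211 M

n(KMnO4) = 0.03982 x 0.01973 = 0.0007856 mol.
From the balanced equation, 1 mol KMnO4 reacts with 5 mol Fe^2+, so n(Fe^2+) = 0.0007856 x 5/1 = 0.003928 mol.
[Fe^2+] = 0.003928 / 0.01866 L = 0.211 M.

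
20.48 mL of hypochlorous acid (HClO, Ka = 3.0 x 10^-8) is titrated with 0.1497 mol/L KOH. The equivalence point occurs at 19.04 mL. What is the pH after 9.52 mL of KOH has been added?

7.52

9.52 mL is exactly half the equivalence volume (19.04/2), i.e. the half-equivalence point.
There, n(HA) = n(A^-), so pH = pKa = -log(3.0 x 10^-8) = 7.52.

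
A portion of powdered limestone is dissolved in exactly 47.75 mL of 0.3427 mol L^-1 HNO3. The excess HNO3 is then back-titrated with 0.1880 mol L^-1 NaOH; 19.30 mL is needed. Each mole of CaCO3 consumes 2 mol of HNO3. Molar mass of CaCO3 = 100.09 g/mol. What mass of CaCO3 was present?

0.637 g

Total n(HNO3) added = 0.3427 x 0.04775 = 0.01636 mol.
n(NaOH) used = 0.1880 x 0.01930 = 0.003628 mol, which equals the excess n(HNO3).
So n(HNO3) consumed by the sample = 0.01636 - 0.003628 = 0.01274 mol.
n(CaCO3) = 0.01274 / 2 = 0.006368 mol.
mass = 0.006368 mol x 100.09 g/mol = 0.637 g.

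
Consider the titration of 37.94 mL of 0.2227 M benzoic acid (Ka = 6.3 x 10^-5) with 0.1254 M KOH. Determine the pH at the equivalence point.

n(C6H5COOH) = 0.2227 x 0.03794 = 0.008449 mol; V(KOH) at equivalence = 0.008449/0.1254 = 0.06738 L.
At equivalence all the acid is converted to C6H5COO-; total volume = 0.03794 + 0.06738 = 0.1053 L, so [C6H5COO-] = 0.008449/0.1053 = 0.08023 M.
Kb = Kw/Ka = 1.0e-14 / 6.3 x 10^-5 = 1.59e-10.
[OH^-] = sqrt(Kb x [C6H5COO-]) = sqrt(1.59e-10 x 0.08023) = 3.57e-6 M.
pOH = 5.45, so pH = 14.00 - 5.45 = 8.55.

8.55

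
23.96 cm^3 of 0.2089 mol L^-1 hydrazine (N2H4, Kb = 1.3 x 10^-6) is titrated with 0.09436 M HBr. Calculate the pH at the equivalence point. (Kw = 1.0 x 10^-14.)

4.65

n(N2H4) = 0.2089 x 0.02396 = 0.005005 mol; V(HBr) at equivalence = 0.005005/0.09436 = 0.05304 L.
At equivalence the base is fully converted to N2H5+; total volume = 0.07700 L, so [N2H5+] = 0.005005/0.07700 = 0.06500 M.
Ka(N2H5+) = Kw/Kb = 1.0e-14 / 1.3 x 10^-6 = 7.69e-9.
[H^+] = sqrt(Ka x [N2H5+]) = sqrt(7.69e-9 x 0.06500) = 2.24e-5 M.
pH = -log(2.24e-5) = 4.65.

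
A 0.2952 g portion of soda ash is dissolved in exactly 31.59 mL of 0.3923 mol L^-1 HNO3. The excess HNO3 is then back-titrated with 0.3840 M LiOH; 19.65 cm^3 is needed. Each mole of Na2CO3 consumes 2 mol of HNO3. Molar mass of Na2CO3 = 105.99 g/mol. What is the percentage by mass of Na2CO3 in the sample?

Total n(HNO3) added = 0.3923 x 0.03159 = 0.01239 mol.
n(LiOH) used = 0.3840 x 0.01965 = 0.007546 mol, which equals the excess n(HNO3).
So n(HNO3) consumed by the sample = 0.01239 - 0.007546 = 0.004847 mol.
n(Na2CO3) = 0.004847 / 2 = 0.002424 mol.
mass Na2CO3 = 0.002424 x 105.99 = 0.2569 g, so %Na2CO3 = 0.2569/0.2952 x 100 = 87.0%.

87.0%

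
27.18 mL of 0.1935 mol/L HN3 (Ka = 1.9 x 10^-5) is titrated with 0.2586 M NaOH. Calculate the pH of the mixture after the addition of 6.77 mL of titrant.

Initial n(HN3) = 0.1935 x 0.02718 = 0.005259 mol.
n(NaOH) added = 0.2586 x 0.006770 = 0.001751 mol, converting that many moles of HN3 to N3-.
Remaining n(HN3) = 0.003509 mol; n(N3-) = 0.001751 mol.
By Henderson-Hasselbalch, pH = pKa + log([A^-]/[HA]) = 4.72 + log(0.001751/0.003509) = 4.72 + (-0.30) = 4.42.

4.42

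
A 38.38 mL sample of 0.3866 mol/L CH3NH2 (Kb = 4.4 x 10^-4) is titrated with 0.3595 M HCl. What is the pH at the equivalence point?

5.69

n(CH3NH2) = 0.3866 x 0.03838 = 0.01484 mol; V(HCl) at equivalence = 0.01484/0.3595 = 0.04127 L.
At equivalence the base is fully converted to CH3NH3+; total volume = 0.07965 L, so [CH3NH3+] = 0.01484/0.07965 = 0.1863 M.
Ka(CH3NH3+) = Kw/Kb = 1.0e-14 / 4.4 x 10^-4 = 2.27e-11.
[H^+] = sqrt(Ka x [CH3NH3+]) = sqrt(2.27e-11 x 0.1863) = 2.06e-6 M.
pH = -log(2.06e-6) = 5.69.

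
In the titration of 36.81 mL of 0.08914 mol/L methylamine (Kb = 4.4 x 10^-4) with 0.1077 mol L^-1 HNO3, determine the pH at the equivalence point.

5.98

n(CH3NH2) = 0.08914 x 0.03681 = 0.003281 mol; V(HNO3) at equivalence = 0.003281/0.1077 = 0.03047 L.
At equivalence the base is fully converted to CH3NH3+; total volume = 0.06728 L, so [CH3NH3+] = 0.003281/0.06728 = 0.04877 M.
Ka(CH3NH3+) = Kw/Kb = 1.0e-14 / 4.4 x 10^-4 = 2.27e-11.
[H^+] = sqrt(Ka x [CH3NH3+]) = sqrt(2.27e-11 x 0.04877) = 1.05e-6 M.
pH = -log(1.05e-6) = 5.98.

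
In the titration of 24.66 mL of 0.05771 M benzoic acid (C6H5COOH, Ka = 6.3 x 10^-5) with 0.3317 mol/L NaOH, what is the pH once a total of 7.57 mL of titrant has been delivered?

12.53

n(acid) = 0.05771 x 0.02466 = 0.001423 mol; n(NaOH) added = 0.3317 x 0.007570 = 0.002511 mol.
Base is in excess by 0.002511 - 0.001423 = 0.001088 mol in a total volume of 0.03223 L.
[OH^-] = 0.001088/0.03223 = 0.03375 M, so pOH = 1.47 and pH = 14.00 - 1.47 = 12.53.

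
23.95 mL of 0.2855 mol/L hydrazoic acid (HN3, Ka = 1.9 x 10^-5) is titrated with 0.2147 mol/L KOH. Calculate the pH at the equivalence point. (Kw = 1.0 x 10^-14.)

n(HN3) = 0.2855 x 0.02395 = 0.006838 mol; V(KOH) at equivalence = 0.006838/0.2147 = 0.03185 L.
At equivalence all the acid is converted to N3-; total volume = 0.02395 + 0.03185 = 0.05580 L, so [N3-] = 0.006838/0.05580 = 0.1225 M.
Kb = Kw/Ka = 1.0e-14 / 1.9 x 10^-5 = 5.26e-10.
[OH^-] = sqrt(Kb x [N3-]) = sqrt(5.26e-10 x 0.1225) = 8.03e-6 M.
pOH = 5.10, so pH = 14.00 - 5.10 = 8.90.

8.90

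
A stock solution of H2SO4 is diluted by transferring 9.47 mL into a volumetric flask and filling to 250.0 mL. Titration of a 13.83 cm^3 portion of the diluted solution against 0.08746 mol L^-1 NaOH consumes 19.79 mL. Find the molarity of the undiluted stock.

1.65 M

n(NaOH) = 0.08746 x 0.01979 = 0.001731 mol.
n(H2SO4) in the aliquot = 0.001731 x 1/2 = 0.0008654 mol.
[diluted H2SO4] = 0.0008654 / 0.01383 = 0.06258 M.
Dilution factor = 250.0/9.470 = 26.40, so [stock] = 0.06258 x 26.40 = 1.65 M.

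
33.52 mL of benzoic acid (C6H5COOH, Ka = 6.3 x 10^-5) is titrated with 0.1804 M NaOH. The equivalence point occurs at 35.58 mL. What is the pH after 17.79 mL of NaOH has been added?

17.79 mL is exactly half the equivalence volume (35.58/2), i.e. the half-equivalence point.
There, n(HA) = n(A^-), so pH = pKa = -log(6.3 x 10^-5) = 4.20.

4.20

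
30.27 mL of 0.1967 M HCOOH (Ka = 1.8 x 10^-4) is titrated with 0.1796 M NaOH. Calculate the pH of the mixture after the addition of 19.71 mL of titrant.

Initial n(HCOOH) = 0.1967 x 0.03027 = 0.005954 mol.
n(NaOH) added = 0.1796 x 0.01971 = 0.003540 mol, converting that many moles of HCOOH to HCOO-.
Remaining n(HCOOH) = 0.002414 mol; n(HCOO-) = 0.003540 mol.
By Henderson-Hasselbalch, pH = pKa + log([A^-]/[HA]) = 3.74 + log(0.003540/0.002414) = 3.74 + (+0.17) = 3.91.

3.91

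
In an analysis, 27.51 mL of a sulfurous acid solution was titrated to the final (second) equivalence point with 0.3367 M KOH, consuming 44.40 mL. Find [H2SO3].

n(KOH) = 0.3367 x 0.04440 = 0.01495 mol.
At the final (second) equivalence point, 2 mol OH^- react per mol H2SO3, so n(H2SO3) = 0.01495 / 2 = 0.007475 mol.
[H2SO3] = 0.007475 / 0.02751 L = 0.272 M.

0.272 M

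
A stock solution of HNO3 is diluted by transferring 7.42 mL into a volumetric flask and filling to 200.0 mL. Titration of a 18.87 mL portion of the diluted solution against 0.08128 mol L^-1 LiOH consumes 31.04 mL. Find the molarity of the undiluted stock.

n(LiOH) = 0.08128 x 0.03104 = 0.002523 mol.
n(HNO3) in the aliquot = 0.002523 mol.
[diluted HNO3] = 0.002523 / 0.01887 = 0.1337 M.
Dilution factor = 200.0/7.420 = 26.95, so [stock] = 0.1337 x 26.95 = 3.60 M.

3.60 M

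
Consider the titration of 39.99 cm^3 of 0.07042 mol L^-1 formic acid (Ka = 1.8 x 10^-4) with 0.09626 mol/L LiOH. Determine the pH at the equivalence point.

n(HCOOH) = 0.07042 x 0.03999 = 0.002816 mol; V(LiOH) at equivalence = 0.002816/0.09626 = 0.02926 L.
At equivalence all the acid is converted to HCOO-; total volume = 0.03999 + 0.02926 = 0.06925 L, so [HCOO-] = 0.002816/0.06925 = 0.04067 M.
Kb = Kw/Ka = 1.0e-14 / 1.8 x 10^-4 = 5.56e-11.
[OH^-] = sqrt(Kb x [HCOO-]) = sqrt(5.56e-11 x 0.04067) = 1.50e-6 M.
pOH = 5.82, so pH = 14.00 - 5.82 = 8.18.

8.18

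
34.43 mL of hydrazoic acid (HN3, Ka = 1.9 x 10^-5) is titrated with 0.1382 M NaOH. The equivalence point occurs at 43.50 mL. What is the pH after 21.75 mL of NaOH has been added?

4.72

21.75 mL is exactly half the equivalence volume (43.50/2), i.e. the half-equivalence point.
There, n(HA) = n(A^-), so pH = pKa = -log(1.9 x 10^-5) = 4.72.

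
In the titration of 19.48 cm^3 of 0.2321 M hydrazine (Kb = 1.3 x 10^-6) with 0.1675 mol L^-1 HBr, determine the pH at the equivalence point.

n(N2H4) = 0.2321 x 0.01948 = 0.004521 mol; V(HBr) at equivalence = 0.004521/0.1675 = 0.02699 L.
At equivalence the base is fully converted to N2H5+; total volume = 0.04647 L, so [N2H5+] = 0.004521/0.04647 = 0.09729 M.
Ka(N2H5+) = Kw/Kb = 1.0e-14 / 1.3 x 10^-6 = 7.69e-9.
[H^+] = sqrt(Ka x [N2H5+]) = sqrt(7.69e-9 x 0.09729) = 2.74e-5 M.
pH = -log(2.74e-5) = 4.56.

4.56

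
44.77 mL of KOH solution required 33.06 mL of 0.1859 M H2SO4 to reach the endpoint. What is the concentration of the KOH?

n(H2SO4) delivered = 0.1859 x 0.03306 = 0.006146 mol.
The reaction is 2 KOH + 1 H2SO4, so n(KOH) = 0.006146 x 2/1 = 0.01229 mol.
[KOH] = 0.01229 mol / 0.04477 L = 0.275 M.

0.275 M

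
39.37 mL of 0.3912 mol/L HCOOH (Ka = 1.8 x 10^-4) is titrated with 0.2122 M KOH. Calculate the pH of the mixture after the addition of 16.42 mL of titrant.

3.21

Initial n(HCOOH) = 0.3912 x 0.03937 = 0.01540 mol.
n(KOH) added = 0.2122 x 0.01642 = 0.003484 mol, converting that many moles of HCOOH to HCOO-.
Remaining n(HCOOH) = 0.01192 mol; n(HCOO-) = 0.003484 mol.
By Henderson-Hasselbalch, pH = pKa + log([A^-]/[HA]) = 3.74 + log(0.003484/0.01192) = 3.74 + (-0.53) = 3.21.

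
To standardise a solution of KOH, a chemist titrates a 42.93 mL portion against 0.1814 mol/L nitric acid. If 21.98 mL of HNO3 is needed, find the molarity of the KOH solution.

0.0929 M

n(HNO3) delivered = 0.1814 x 0.02198 = 0.003987 mol.
For a 1:1 reaction, n(KOH) = 0.003987 mol.
[KOH] = 0.003987 mol / 0.04293 L = 0.0929 M.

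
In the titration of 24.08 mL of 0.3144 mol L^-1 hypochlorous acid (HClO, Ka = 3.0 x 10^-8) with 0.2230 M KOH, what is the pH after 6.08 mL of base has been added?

6.86

Initial n(HClO) = 0.3144 x 0.02408 = 0.007571 mol.
n(KOH) added = 0.2230 x 0.006080 = 0.001356 mol, converting that many moles of HClO to ClO-.
Remaining n(HClO) = 0.006215 mol; n(ClO-) = 0.001356 mol.
By Henderson-Hasselbalch, pH = pKa + log([A^-]/[HA]) = 7.52 + log(0.001356/0.006215) = 7.52 + (-0.66) = 6.86.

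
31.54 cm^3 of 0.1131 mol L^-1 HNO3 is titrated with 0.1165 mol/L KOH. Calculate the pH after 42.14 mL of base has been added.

12.26

n(acid) = 0.1131 x 0.03154 = 0.003567 mol; n(KOH) added = 0.1165 x 0.04214 = 0.004909 mol.
Base is in excess by 0.004909 - 0.003567 = 0.001342 mol in a total volume of 0.07368 L.
[OH^-] = 0.001342/0.07368 = 0.01822 M, so pOH = 1.74 and pH = 14.00 - 1.74 = 12.26.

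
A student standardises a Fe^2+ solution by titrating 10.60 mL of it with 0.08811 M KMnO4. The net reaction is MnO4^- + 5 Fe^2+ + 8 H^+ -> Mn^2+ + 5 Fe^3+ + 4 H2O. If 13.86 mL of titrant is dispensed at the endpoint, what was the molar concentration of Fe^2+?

0.576 M

n(KMnO4) = 0.08811 x 0.01386 = 0.001221 mol.
From the balanced equation, 1 mol KMnO4 reacts with 5 mol Fe^2+, so n(Fe^2+) = 0.001221 x 5/1 = 0.006106 mol.
[Fe^2+] = 0.006106 / 0.01060 L = 0.576 M.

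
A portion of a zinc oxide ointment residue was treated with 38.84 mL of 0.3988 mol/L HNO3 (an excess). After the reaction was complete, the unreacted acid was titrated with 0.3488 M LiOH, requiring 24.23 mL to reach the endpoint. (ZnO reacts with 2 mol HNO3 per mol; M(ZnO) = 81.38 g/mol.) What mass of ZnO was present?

Total n(HNO3) added = 0.3988 x 0.03884 = 0.01549 mol.
n(LiOH) used = 0.3488 x 0.02423 = 0.008451 mol, which equals the excess n(HNO3).
So n(HNO3) consumed by the sample = 0.01549 - 0.008451 = 0.007038 mol.
n(ZnO) = 0.007038 / 2 = 0.003519 mol.
mass = 0.003519 mol x 81.38 g/mol = 0.286 g.

0.286 g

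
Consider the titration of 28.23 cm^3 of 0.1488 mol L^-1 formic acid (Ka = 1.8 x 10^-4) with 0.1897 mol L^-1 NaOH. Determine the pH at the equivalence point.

8.33

n(HCOOH) = 0.1488 x 0.02823 = 0.004201 mol; V(NaOH) at equivalence = 0.004201/0.1897 = 0.02214 L.
At equivalence all the acid is converted to HCOO-; total volume = 0.02823 + 0.02214 = 0.05037 L, so [HCOO-] = 0.004201/0.05037 = 0.08339 M.
Kb = Kw/Ka = 1.0e-14 / 1.8 x 10^-4 = 5.56e-11.
[OH^-] = sqrt(Kb x [HCOO-]) = sqrt(5.56e-11 x 0.08339) = 2.15e-6 M.
pOH = 5.67, so pH = 14.00 - 5.67 = 8.33.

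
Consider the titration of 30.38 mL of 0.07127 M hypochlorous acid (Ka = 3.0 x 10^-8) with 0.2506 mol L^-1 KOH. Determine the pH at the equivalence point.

10.13

n(HClO) = 0.07127 x 0.03038 = 0.002165 mol; V(KOH) at equivalence = 0.002165/0.2506 = 0.008640 L.
At equivalence all the acid is converted to ClO-; total volume = 0.03038 + 0.008640 = 0.03902 L, so [ClO-] = 0.002165/0.03902 = 0.05549 M.
Kb = Kw/Ka = 1.0e-14 / 3.0 x 10^-8 = 3.33e-7.
[OH^-] = sqrt(Kb x [ClO-]) = sqrt(3.33e-7 x 0.05549) = 0.000136 M.
pOH = 3.87, so pH = 14.00 - 3.87 = 10.13.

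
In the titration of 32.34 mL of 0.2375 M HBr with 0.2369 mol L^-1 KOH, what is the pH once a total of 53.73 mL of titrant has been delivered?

n(acid) = 0.2375 x 0.03234 = 0.007681 mol; n(KOH) added = 0.2369 x 0.05373 = 0.01273 mol.
Base is in excess by 0.01273 - 0.007681 = 0.005048 mol in a total volume of 0.08607 L.
[OH^-] = 0.005048/0.08607 = 0.05865 M, so pOH = 1.23 and pH = 14.00 - 1.23 = 12.77.

12.77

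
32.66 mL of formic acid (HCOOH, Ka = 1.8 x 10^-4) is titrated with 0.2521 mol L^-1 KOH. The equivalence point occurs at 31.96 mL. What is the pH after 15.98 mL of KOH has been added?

3.74

15.98 mL is exactly half the equivalence volume (31.96/2), i.e. the half-equivalence point.
There, n(HA) = n(A^-), so pH = pKa = -log(1.8 x 10^-4) = 3.74.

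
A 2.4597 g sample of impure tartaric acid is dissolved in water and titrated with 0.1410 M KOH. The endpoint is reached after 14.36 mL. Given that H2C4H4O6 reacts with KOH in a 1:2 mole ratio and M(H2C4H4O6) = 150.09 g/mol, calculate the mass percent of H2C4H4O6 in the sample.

n(KOH) = 0.1410 x 0.01436 = 0.002025 mol.
n(H2C4H4O6) = 0.002025 / 2 = 0.001012 mol.
mass of H2C4H4O6 = 0.001012 x 150.09 = 0.1519 g.
% purity = 0.1519 / 2.4597 x 100 = 6.18%.

6.18%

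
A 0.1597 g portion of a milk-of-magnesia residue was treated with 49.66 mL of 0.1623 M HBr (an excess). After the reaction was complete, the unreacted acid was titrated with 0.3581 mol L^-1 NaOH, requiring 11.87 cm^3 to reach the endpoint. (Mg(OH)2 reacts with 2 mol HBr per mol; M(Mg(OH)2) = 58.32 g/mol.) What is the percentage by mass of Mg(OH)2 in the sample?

69.6%

Total n(HBr) added = 0.1623 x 0.04966 = 0.008060 mol.
n(NaOH) used = 0.3581 x 0.01187 = 0.004251 mol, which equals the excess n(HBr).
So n(HBr) consumed by the sample = 0.008060 - 0.004251 = 0.003809 mol.
n(Mg(OH)2) = 0.003809 / 2 = 0.001905 mol.
mass Mg(OH)2 = 0.001905 x 58.32 = 0.1111 g, so %Mg(OH)2 = 0.1111/0.1597 x 100 = 69.6%.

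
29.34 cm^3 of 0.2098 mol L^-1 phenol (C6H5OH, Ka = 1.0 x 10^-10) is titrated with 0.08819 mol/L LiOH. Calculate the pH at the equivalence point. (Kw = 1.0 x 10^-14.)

n(C6H5OH) = 0.2098 x 0.02934 = 0.006156 mol; V(LiOH) at equivalence = 0.006156/0.08819 = 0.06980 L.
At equivalence all the acid is converted to C6H5O-; total volume = 0.02934 + 0.06980 = 0.09914 L, so [C6H5O-] = 0.006156/0.09914 = 0.06209 M.
Kb = Kw/Ka = 1.0e-14 / 1.0 x 10^-10 = 0.000100.
[OH^-] = sqrt(Kb x [C6H5O-]) = sqrt(0.000100 x 0.06209) = 0.00249 M.
pOH = 2.60, so pH = 14.00 - 2.60 = 11.40.

11.40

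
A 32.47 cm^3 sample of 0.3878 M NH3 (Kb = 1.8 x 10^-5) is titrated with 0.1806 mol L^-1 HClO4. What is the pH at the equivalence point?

n(NH3) = 0.3878 x 0.03247 = 0.01259 mol; V(HClO4) at equivalence = 0.01259/0.1806 = 0.06972 L.
At equivalence the base is fully converted to NH4+; total volume = 0.1022 L, so [NH4+] = 0.01259/0.1022 = 0.1232 M.
Ka(NH4+) = Kw/Kb = 1.0e-14 / 1.8 x 10^-5 = 5.56e-10.
[H^+] = sqrt(Ka x [NH4+]) = sqrt(5.56e-10 x 0.1232) = 8.27e-6 M.
pH = -log(8.27e-6) = 5.08.

5.08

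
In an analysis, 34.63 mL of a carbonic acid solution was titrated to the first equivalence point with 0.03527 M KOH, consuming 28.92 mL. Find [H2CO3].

0.0295 M

n(KOH) = 0.03527 x 0.02892 = 0.001020 mol.
At the first equivalence point, 1 mol OH^- react per mol H2CO3, so n(H2CO3) = 0.001020 / 1 = 0.001020 mol.
[H2CO3] = 0.001020 / 0.03463 L = 0.0295 M.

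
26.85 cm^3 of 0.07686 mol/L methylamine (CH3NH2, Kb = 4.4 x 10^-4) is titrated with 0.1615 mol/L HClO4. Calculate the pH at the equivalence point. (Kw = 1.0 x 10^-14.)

n(CH3NH2) = 0.07686 x 0.02685 = 0.002064 mol; V(HClO4) at equivalence = 0.002064/0.1615 = 0.01278 L.
At equivalence the base is fully converted to CH3NH3+; total volume = 0.03963 L, so [CH3NH3+] = 0.002064/0.03963 = 0.05208 M.
Ka(CH3NH3+) = Kw/Kb = 1.0e-14 / 4.4 x 10^-4 = 2.27e-11.
[H^+] = sqrt(Ka x [CH3NH3+]) = sqrt(2.27e-11 x 0.05208) = 1.09e-6 M.
pH = -log(1.09e-6) = 5.96.

5.96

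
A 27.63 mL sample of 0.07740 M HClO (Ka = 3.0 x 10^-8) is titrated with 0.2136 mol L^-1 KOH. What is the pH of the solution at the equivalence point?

10.14

n(HClO) = 0.07740 x 0.02763 = 0.002139 mol; V(KOH) at equivalence = 0.002139/0.2136 = 0.01001 L.
At equivalence all the acid is converted to ClO-; total volume = 0.02763 + 0.01001 = 0.03764 L, so [ClO-] = 0.002139/0.03764 = 0.05681 M.
Kb = Kw/Ka = 1.0e-14 / 3.0 x 10^-8 = 3.33e-7.
[OH^-] = sqrt(Kb x [ClO-]) = sqrt(3.33e-7 x 0.05681) = 0.000138 M.
pOH = 3.86, so pH = 14.00 - 3.86 = 10.14.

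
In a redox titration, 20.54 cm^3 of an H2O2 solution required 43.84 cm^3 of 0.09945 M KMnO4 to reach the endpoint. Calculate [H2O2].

0.531 M

n(KMnO4) = 0.09945 x 0.04384 = 0.004360 mol.
From the balanced equation, 2 mol KMnO4 reacts with 5 mol H2O2, so n(H2O2) = 0.004360 x 5/2 = 0.01090 mol.
[H2O2] = 0.01090 / 0.02054 L = 0.531 M.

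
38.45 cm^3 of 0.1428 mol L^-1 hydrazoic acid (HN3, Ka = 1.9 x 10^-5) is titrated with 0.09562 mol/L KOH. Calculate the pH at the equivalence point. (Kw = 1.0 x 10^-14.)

n(HN3) = 0.1428 x 0.03845 = 0.005491 mol; V(KOH) at equivalence = 0.005491/0.09562 = 0.05742 L.
At equivalence all the acid is converted to N3-; total volume = 0.03845 + 0.05742 = 0.09587 L, so [N3-] = 0.005491/0.09587 = 0.05727 M.
Kb = Kw/Ka = 1.0e-14 / 1.9 x 10^-5 = 5.26e-10.
[OH^-] = sqrt(Kb x [N3-]) = sqrt(5.26e-10 x 0.05727) = 5.49e-6 M.
pOH = 5.26, so pH = 14.00 - 5.26 = 8.74.

8.74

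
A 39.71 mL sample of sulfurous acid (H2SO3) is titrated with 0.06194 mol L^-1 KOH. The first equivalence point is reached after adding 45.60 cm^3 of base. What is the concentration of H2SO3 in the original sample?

0.0711 M

n(KOH) = 0.06194 x 0.04560 = 0.002824 mol.
At the first equivalence point, 1 mol OH^- react per mol H2SO3, so n(H2SO3) = 0.002824 / 1 = 0.002824 mol.
[H2SO3] = 0.002824 / 0.03971 L = 0.0711 M.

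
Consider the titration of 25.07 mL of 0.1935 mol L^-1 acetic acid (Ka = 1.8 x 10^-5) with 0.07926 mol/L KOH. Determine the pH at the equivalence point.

n(CH3COOH) = 0.1935 x 0.02507 = 0.004851 mol; V(KOH) at equivalence = 0.004851/0.07926 = 0.06120 L.
At equivalence all the acid is converted to CH3COO-; total volume = 0.02507 + 0.06120 = 0.08627 L, so [CH3COO-] = 0.004851/0.08627 = 0.05623 M.
Kb = Kw/Ka = 1.0e-14 / 1.8 x 10^-5 = 5.56e-10.
[OH^-] = sqrt(Kb x [CH3COO-]) = sqrt(5.56e-10 x 0.05623) = 5.59e-6 M.
pOH = 5.25, so pH = 14.00 - 5.25 = 8.75.

8.75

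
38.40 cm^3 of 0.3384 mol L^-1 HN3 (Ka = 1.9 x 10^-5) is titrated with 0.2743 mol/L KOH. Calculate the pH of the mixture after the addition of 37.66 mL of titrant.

Initial n(HN3) = 0.3384 x 0.03840 = 0.01299 mol.
n(KOH) added = 0.2743 x 0.03766 = 0.01033 mol, converting that many moles of HN3 to N3-.
Remaining n(HN3) = 0.002664 mol; n(N3-) = 0.01033 mol.
By Henderson-Hasselbalch, pH = pKa + log([A^-]/[HA]) = 4.72 + log(0.01033/0.002664) = 4.72 + (+0.59) = 5.31.

5.31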